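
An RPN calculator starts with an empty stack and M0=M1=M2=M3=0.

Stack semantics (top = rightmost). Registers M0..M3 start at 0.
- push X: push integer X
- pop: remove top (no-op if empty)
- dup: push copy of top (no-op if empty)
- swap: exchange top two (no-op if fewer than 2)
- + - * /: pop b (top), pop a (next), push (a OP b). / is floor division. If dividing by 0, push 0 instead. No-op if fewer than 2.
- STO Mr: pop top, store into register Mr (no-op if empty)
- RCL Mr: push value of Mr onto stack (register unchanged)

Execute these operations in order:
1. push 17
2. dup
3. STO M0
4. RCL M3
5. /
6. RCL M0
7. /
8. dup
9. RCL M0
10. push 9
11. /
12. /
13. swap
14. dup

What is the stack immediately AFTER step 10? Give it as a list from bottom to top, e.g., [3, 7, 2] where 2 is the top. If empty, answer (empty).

After op 1 (push 17): stack=[17] mem=[0,0,0,0]
After op 2 (dup): stack=[17,17] mem=[0,0,0,0]
After op 3 (STO M0): stack=[17] mem=[17,0,0,0]
After op 4 (RCL M3): stack=[17,0] mem=[17,0,0,0]
After op 5 (/): stack=[0] mem=[17,0,0,0]
After op 6 (RCL M0): stack=[0,17] mem=[17,0,0,0]
After op 7 (/): stack=[0] mem=[17,0,0,0]
After op 8 (dup): stack=[0,0] mem=[17,0,0,0]
After op 9 (RCL M0): stack=[0,0,17] mem=[17,0,0,0]
After op 10 (push 9): stack=[0,0,17,9] mem=[17,0,0,0]

[0, 0, 17, 9]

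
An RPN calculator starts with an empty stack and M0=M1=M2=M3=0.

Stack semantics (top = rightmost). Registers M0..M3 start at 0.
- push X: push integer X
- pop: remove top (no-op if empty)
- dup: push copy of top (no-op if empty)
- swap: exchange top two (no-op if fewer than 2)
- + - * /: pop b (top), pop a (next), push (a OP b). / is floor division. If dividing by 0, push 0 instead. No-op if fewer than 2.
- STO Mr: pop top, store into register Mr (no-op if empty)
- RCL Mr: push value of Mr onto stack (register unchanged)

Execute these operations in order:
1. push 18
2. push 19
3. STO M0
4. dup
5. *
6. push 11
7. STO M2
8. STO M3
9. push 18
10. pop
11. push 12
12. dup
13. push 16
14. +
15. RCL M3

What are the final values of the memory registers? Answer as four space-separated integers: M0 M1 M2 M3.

Answer: 19 0 11 324

Derivation:
After op 1 (push 18): stack=[18] mem=[0,0,0,0]
After op 2 (push 19): stack=[18,19] mem=[0,0,0,0]
After op 3 (STO M0): stack=[18] mem=[19,0,0,0]
After op 4 (dup): stack=[18,18] mem=[19,0,0,0]
After op 5 (*): stack=[324] mem=[19,0,0,0]
After op 6 (push 11): stack=[324,11] mem=[19,0,0,0]
After op 7 (STO M2): stack=[324] mem=[19,0,11,0]
After op 8 (STO M3): stack=[empty] mem=[19,0,11,324]
After op 9 (push 18): stack=[18] mem=[19,0,11,324]
After op 10 (pop): stack=[empty] mem=[19,0,11,324]
After op 11 (push 12): stack=[12] mem=[19,0,11,324]
After op 12 (dup): stack=[12,12] mem=[19,0,11,324]
After op 13 (push 16): stack=[12,12,16] mem=[19,0,11,324]
After op 14 (+): stack=[12,28] mem=[19,0,11,324]
After op 15 (RCL M3): stack=[12,28,324] mem=[19,0,11,324]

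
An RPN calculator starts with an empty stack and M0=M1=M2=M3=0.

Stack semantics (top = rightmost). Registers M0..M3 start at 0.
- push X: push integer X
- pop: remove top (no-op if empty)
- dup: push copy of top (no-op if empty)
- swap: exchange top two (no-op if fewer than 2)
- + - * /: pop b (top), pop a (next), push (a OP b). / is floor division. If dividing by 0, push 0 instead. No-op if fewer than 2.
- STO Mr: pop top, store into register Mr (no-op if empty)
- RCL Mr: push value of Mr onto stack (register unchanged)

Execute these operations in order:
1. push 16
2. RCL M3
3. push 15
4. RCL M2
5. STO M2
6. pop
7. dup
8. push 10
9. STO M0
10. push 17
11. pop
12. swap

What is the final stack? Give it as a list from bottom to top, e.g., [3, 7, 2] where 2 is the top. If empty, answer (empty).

After op 1 (push 16): stack=[16] mem=[0,0,0,0]
After op 2 (RCL M3): stack=[16,0] mem=[0,0,0,0]
After op 3 (push 15): stack=[16,0,15] mem=[0,0,0,0]
After op 4 (RCL M2): stack=[16,0,15,0] mem=[0,0,0,0]
After op 5 (STO M2): stack=[16,0,15] mem=[0,0,0,0]
After op 6 (pop): stack=[16,0] mem=[0,0,0,0]
After op 7 (dup): stack=[16,0,0] mem=[0,0,0,0]
After op 8 (push 10): stack=[16,0,0,10] mem=[0,0,0,0]
After op 9 (STO M0): stack=[16,0,0] mem=[10,0,0,0]
After op 10 (push 17): stack=[16,0,0,17] mem=[10,0,0,0]
After op 11 (pop): stack=[16,0,0] mem=[10,0,0,0]
After op 12 (swap): stack=[16,0,0] mem=[10,0,0,0]

Answer: [16, 0, 0]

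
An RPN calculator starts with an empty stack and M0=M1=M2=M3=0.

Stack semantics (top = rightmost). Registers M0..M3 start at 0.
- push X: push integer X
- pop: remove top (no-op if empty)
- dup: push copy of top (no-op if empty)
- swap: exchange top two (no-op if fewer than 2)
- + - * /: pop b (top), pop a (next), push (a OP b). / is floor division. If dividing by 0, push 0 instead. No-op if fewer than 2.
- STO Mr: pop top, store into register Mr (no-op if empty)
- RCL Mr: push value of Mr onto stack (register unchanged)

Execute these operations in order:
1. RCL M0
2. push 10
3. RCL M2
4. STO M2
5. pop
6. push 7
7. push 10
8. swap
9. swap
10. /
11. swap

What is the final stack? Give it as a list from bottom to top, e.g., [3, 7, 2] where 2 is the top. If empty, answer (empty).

After op 1 (RCL M0): stack=[0] mem=[0,0,0,0]
After op 2 (push 10): stack=[0,10] mem=[0,0,0,0]
After op 3 (RCL M2): stack=[0,10,0] mem=[0,0,0,0]
After op 4 (STO M2): stack=[0,10] mem=[0,0,0,0]
After op 5 (pop): stack=[0] mem=[0,0,0,0]
After op 6 (push 7): stack=[0,7] mem=[0,0,0,0]
After op 7 (push 10): stack=[0,7,10] mem=[0,0,0,0]
After op 8 (swap): stack=[0,10,7] mem=[0,0,0,0]
After op 9 (swap): stack=[0,7,10] mem=[0,0,0,0]
After op 10 (/): stack=[0,0] mem=[0,0,0,0]
After op 11 (swap): stack=[0,0] mem=[0,0,0,0]

Answer: [0, 0]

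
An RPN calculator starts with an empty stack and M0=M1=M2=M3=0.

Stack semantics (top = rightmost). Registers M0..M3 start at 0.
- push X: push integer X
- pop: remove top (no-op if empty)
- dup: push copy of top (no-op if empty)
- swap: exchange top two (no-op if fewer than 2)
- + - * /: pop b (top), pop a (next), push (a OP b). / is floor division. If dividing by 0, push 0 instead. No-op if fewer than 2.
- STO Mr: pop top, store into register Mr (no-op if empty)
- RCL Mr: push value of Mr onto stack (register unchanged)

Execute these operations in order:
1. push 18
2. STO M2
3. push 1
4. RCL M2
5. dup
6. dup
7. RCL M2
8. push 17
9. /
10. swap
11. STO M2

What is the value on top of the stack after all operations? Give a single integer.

Answer: 1

Derivation:
After op 1 (push 18): stack=[18] mem=[0,0,0,0]
After op 2 (STO M2): stack=[empty] mem=[0,0,18,0]
After op 3 (push 1): stack=[1] mem=[0,0,18,0]
After op 4 (RCL M2): stack=[1,18] mem=[0,0,18,0]
After op 5 (dup): stack=[1,18,18] mem=[0,0,18,0]
After op 6 (dup): stack=[1,18,18,18] mem=[0,0,18,0]
After op 7 (RCL M2): stack=[1,18,18,18,18] mem=[0,0,18,0]
After op 8 (push 17): stack=[1,18,18,18,18,17] mem=[0,0,18,0]
After op 9 (/): stack=[1,18,18,18,1] mem=[0,0,18,0]
After op 10 (swap): stack=[1,18,18,1,18] mem=[0,0,18,0]
After op 11 (STO M2): stack=[1,18,18,1] mem=[0,0,18,0]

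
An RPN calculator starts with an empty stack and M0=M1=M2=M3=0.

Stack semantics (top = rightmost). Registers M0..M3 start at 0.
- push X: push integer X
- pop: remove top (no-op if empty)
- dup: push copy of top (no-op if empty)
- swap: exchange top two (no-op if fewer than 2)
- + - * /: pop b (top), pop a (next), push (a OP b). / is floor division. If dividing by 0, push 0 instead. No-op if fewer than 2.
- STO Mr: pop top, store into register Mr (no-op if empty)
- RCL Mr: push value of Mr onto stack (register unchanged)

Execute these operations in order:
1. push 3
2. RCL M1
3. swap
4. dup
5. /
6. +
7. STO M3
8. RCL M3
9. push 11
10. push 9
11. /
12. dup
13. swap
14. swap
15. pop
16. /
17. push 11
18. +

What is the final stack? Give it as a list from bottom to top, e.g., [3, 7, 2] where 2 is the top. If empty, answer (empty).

Answer: [12]

Derivation:
After op 1 (push 3): stack=[3] mem=[0,0,0,0]
After op 2 (RCL M1): stack=[3,0] mem=[0,0,0,0]
After op 3 (swap): stack=[0,3] mem=[0,0,0,0]
After op 4 (dup): stack=[0,3,3] mem=[0,0,0,0]
After op 5 (/): stack=[0,1] mem=[0,0,0,0]
After op 6 (+): stack=[1] mem=[0,0,0,0]
After op 7 (STO M3): stack=[empty] mem=[0,0,0,1]
After op 8 (RCL M3): stack=[1] mem=[0,0,0,1]
After op 9 (push 11): stack=[1,11] mem=[0,0,0,1]
After op 10 (push 9): stack=[1,11,9] mem=[0,0,0,1]
After op 11 (/): stack=[1,1] mem=[0,0,0,1]
After op 12 (dup): stack=[1,1,1] mem=[0,0,0,1]
After op 13 (swap): stack=[1,1,1] mem=[0,0,0,1]
After op 14 (swap): stack=[1,1,1] mem=[0,0,0,1]
After op 15 (pop): stack=[1,1] mem=[0,0,0,1]
After op 16 (/): stack=[1] mem=[0,0,0,1]
After op 17 (push 11): stack=[1,11] mem=[0,0,0,1]
After op 18 (+): stack=[12] mem=[0,0,0,1]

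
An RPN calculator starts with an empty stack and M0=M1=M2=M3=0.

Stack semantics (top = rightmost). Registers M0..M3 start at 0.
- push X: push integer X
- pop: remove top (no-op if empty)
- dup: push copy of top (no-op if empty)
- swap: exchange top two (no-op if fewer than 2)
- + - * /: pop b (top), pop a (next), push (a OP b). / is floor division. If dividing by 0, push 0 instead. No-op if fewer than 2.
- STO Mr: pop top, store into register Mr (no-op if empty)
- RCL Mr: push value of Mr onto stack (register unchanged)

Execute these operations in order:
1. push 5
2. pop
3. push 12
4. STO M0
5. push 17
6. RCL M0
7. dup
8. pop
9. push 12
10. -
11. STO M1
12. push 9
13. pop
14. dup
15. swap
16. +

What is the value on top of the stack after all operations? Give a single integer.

Answer: 34

Derivation:
After op 1 (push 5): stack=[5] mem=[0,0,0,0]
After op 2 (pop): stack=[empty] mem=[0,0,0,0]
After op 3 (push 12): stack=[12] mem=[0,0,0,0]
After op 4 (STO M0): stack=[empty] mem=[12,0,0,0]
After op 5 (push 17): stack=[17] mem=[12,0,0,0]
After op 6 (RCL M0): stack=[17,12] mem=[12,0,0,0]
After op 7 (dup): stack=[17,12,12] mem=[12,0,0,0]
After op 8 (pop): stack=[17,12] mem=[12,0,0,0]
After op 9 (push 12): stack=[17,12,12] mem=[12,0,0,0]
After op 10 (-): stack=[17,0] mem=[12,0,0,0]
After op 11 (STO M1): stack=[17] mem=[12,0,0,0]
After op 12 (push 9): stack=[17,9] mem=[12,0,0,0]
After op 13 (pop): stack=[17] mem=[12,0,0,0]
After op 14 (dup): stack=[17,17] mem=[12,0,0,0]
After op 15 (swap): stack=[17,17] mem=[12,0,0,0]
After op 16 (+): stack=[34] mem=[12,0,0,0]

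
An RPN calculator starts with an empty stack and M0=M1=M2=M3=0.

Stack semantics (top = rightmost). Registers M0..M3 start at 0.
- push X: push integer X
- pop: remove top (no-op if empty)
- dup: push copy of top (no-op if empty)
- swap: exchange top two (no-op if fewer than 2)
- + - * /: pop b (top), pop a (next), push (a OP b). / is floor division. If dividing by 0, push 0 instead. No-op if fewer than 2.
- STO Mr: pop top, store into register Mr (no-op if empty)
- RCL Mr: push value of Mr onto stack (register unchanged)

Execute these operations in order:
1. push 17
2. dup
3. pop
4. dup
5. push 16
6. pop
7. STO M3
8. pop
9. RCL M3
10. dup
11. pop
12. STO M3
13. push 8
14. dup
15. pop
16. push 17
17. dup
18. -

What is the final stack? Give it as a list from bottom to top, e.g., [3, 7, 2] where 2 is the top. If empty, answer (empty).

After op 1 (push 17): stack=[17] mem=[0,0,0,0]
After op 2 (dup): stack=[17,17] mem=[0,0,0,0]
After op 3 (pop): stack=[17] mem=[0,0,0,0]
After op 4 (dup): stack=[17,17] mem=[0,0,0,0]
After op 5 (push 16): stack=[17,17,16] mem=[0,0,0,0]
After op 6 (pop): stack=[17,17] mem=[0,0,0,0]
After op 7 (STO M3): stack=[17] mem=[0,0,0,17]
After op 8 (pop): stack=[empty] mem=[0,0,0,17]
After op 9 (RCL M3): stack=[17] mem=[0,0,0,17]
After op 10 (dup): stack=[17,17] mem=[0,0,0,17]
After op 11 (pop): stack=[17] mem=[0,0,0,17]
After op 12 (STO M3): stack=[empty] mem=[0,0,0,17]
After op 13 (push 8): stack=[8] mem=[0,0,0,17]
After op 14 (dup): stack=[8,8] mem=[0,0,0,17]
After op 15 (pop): stack=[8] mem=[0,0,0,17]
After op 16 (push 17): stack=[8,17] mem=[0,0,0,17]
After op 17 (dup): stack=[8,17,17] mem=[0,0,0,17]
After op 18 (-): stack=[8,0] mem=[0,0,0,17]

Answer: [8, 0]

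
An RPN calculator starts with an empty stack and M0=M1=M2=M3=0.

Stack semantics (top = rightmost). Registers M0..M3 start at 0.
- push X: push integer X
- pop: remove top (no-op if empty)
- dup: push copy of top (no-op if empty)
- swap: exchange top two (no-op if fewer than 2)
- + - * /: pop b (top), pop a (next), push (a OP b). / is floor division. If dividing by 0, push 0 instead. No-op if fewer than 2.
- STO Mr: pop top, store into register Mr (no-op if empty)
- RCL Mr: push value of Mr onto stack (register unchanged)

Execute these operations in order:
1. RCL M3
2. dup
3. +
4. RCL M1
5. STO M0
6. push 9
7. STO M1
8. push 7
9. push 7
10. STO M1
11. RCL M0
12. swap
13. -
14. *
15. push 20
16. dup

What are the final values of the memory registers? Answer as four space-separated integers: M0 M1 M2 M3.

After op 1 (RCL M3): stack=[0] mem=[0,0,0,0]
After op 2 (dup): stack=[0,0] mem=[0,0,0,0]
After op 3 (+): stack=[0] mem=[0,0,0,0]
After op 4 (RCL M1): stack=[0,0] mem=[0,0,0,0]
After op 5 (STO M0): stack=[0] mem=[0,0,0,0]
After op 6 (push 9): stack=[0,9] mem=[0,0,0,0]
After op 7 (STO M1): stack=[0] mem=[0,9,0,0]
After op 8 (push 7): stack=[0,7] mem=[0,9,0,0]
After op 9 (push 7): stack=[0,7,7] mem=[0,9,0,0]
After op 10 (STO M1): stack=[0,7] mem=[0,7,0,0]
After op 11 (RCL M0): stack=[0,7,0] mem=[0,7,0,0]
After op 12 (swap): stack=[0,0,7] mem=[0,7,0,0]
After op 13 (-): stack=[0,-7] mem=[0,7,0,0]
After op 14 (*): stack=[0] mem=[0,7,0,0]
After op 15 (push 20): stack=[0,20] mem=[0,7,0,0]
After op 16 (dup): stack=[0,20,20] mem=[0,7,0,0]

Answer: 0 7 0 0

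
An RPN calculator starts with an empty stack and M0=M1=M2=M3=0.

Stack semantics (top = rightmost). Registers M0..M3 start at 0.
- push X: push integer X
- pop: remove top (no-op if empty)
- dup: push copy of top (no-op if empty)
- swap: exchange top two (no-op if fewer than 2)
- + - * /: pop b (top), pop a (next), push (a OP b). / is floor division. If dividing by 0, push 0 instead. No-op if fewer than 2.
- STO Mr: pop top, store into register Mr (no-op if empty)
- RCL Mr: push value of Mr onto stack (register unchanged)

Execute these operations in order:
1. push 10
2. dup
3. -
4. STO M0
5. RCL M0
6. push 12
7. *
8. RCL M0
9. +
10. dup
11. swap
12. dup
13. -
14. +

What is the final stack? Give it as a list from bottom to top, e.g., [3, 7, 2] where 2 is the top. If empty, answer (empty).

After op 1 (push 10): stack=[10] mem=[0,0,0,0]
After op 2 (dup): stack=[10,10] mem=[0,0,0,0]
After op 3 (-): stack=[0] mem=[0,0,0,0]
After op 4 (STO M0): stack=[empty] mem=[0,0,0,0]
After op 5 (RCL M0): stack=[0] mem=[0,0,0,0]
After op 6 (push 12): stack=[0,12] mem=[0,0,0,0]
After op 7 (*): stack=[0] mem=[0,0,0,0]
After op 8 (RCL M0): stack=[0,0] mem=[0,0,0,0]
After op 9 (+): stack=[0] mem=[0,0,0,0]
After op 10 (dup): stack=[0,0] mem=[0,0,0,0]
After op 11 (swap): stack=[0,0] mem=[0,0,0,0]
After op 12 (dup): stack=[0,0,0] mem=[0,0,0,0]
After op 13 (-): stack=[0,0] mem=[0,0,0,0]
After op 14 (+): stack=[0] mem=[0,0,0,0]

Answer: [0]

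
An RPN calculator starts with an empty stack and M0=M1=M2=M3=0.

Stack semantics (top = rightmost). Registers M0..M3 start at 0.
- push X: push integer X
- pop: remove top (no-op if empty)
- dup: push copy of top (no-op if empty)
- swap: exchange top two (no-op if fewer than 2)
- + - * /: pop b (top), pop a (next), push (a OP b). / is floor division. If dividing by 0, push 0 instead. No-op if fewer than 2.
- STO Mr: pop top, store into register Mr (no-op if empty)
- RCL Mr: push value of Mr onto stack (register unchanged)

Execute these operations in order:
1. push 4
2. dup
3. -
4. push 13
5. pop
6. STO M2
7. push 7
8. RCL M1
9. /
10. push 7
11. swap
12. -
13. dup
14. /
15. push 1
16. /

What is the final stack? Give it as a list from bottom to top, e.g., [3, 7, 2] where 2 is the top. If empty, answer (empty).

After op 1 (push 4): stack=[4] mem=[0,0,0,0]
After op 2 (dup): stack=[4,4] mem=[0,0,0,0]
After op 3 (-): stack=[0] mem=[0,0,0,0]
After op 4 (push 13): stack=[0,13] mem=[0,0,0,0]
After op 5 (pop): stack=[0] mem=[0,0,0,0]
After op 6 (STO M2): stack=[empty] mem=[0,0,0,0]
After op 7 (push 7): stack=[7] mem=[0,0,0,0]
After op 8 (RCL M1): stack=[7,0] mem=[0,0,0,0]
After op 9 (/): stack=[0] mem=[0,0,0,0]
After op 10 (push 7): stack=[0,7] mem=[0,0,0,0]
After op 11 (swap): stack=[7,0] mem=[0,0,0,0]
After op 12 (-): stack=[7] mem=[0,0,0,0]
After op 13 (dup): stack=[7,7] mem=[0,0,0,0]
After op 14 (/): stack=[1] mem=[0,0,0,0]
After op 15 (push 1): stack=[1,1] mem=[0,0,0,0]
After op 16 (/): stack=[1] mem=[0,0,0,0]

Answer: [1]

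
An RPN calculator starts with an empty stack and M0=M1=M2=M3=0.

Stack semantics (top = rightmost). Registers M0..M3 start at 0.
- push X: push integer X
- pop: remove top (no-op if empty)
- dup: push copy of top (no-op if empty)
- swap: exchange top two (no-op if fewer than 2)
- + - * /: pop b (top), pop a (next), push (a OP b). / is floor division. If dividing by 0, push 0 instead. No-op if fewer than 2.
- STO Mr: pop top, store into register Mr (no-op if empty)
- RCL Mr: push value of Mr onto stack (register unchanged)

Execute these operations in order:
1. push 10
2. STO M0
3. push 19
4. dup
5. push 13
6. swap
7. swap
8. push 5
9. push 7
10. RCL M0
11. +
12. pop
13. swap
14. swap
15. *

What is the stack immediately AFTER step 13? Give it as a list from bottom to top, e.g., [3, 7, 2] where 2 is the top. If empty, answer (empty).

After op 1 (push 10): stack=[10] mem=[0,0,0,0]
After op 2 (STO M0): stack=[empty] mem=[10,0,0,0]
After op 3 (push 19): stack=[19] mem=[10,0,0,0]
After op 4 (dup): stack=[19,19] mem=[10,0,0,0]
After op 5 (push 13): stack=[19,19,13] mem=[10,0,0,0]
After op 6 (swap): stack=[19,13,19] mem=[10,0,0,0]
After op 7 (swap): stack=[19,19,13] mem=[10,0,0,0]
After op 8 (push 5): stack=[19,19,13,5] mem=[10,0,0,0]
After op 9 (push 7): stack=[19,19,13,5,7] mem=[10,0,0,0]
After op 10 (RCL M0): stack=[19,19,13,5,7,10] mem=[10,0,0,0]
After op 11 (+): stack=[19,19,13,5,17] mem=[10,0,0,0]
After op 12 (pop): stack=[19,19,13,5] mem=[10,0,0,0]
After op 13 (swap): stack=[19,19,5,13] mem=[10,0,0,0]

[19, 19, 5, 13]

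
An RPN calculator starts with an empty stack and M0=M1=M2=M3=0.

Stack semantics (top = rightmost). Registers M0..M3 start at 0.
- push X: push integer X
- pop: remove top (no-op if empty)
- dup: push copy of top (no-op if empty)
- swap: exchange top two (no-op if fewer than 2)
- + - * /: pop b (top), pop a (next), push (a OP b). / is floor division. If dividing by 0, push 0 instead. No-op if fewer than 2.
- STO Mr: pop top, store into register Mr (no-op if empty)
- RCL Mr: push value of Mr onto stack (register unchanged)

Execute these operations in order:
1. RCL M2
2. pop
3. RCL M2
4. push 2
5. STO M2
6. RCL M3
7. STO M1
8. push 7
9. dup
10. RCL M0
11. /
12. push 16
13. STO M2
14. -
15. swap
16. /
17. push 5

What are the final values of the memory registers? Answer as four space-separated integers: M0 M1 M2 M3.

After op 1 (RCL M2): stack=[0] mem=[0,0,0,0]
After op 2 (pop): stack=[empty] mem=[0,0,0,0]
After op 3 (RCL M2): stack=[0] mem=[0,0,0,0]
After op 4 (push 2): stack=[0,2] mem=[0,0,0,0]
After op 5 (STO M2): stack=[0] mem=[0,0,2,0]
After op 6 (RCL M3): stack=[0,0] mem=[0,0,2,0]
After op 7 (STO M1): stack=[0] mem=[0,0,2,0]
After op 8 (push 7): stack=[0,7] mem=[0,0,2,0]
After op 9 (dup): stack=[0,7,7] mem=[0,0,2,0]
After op 10 (RCL M0): stack=[0,7,7,0] mem=[0,0,2,0]
After op 11 (/): stack=[0,7,0] mem=[0,0,2,0]
After op 12 (push 16): stack=[0,7,0,16] mem=[0,0,2,0]
After op 13 (STO M2): stack=[0,7,0] mem=[0,0,16,0]
After op 14 (-): stack=[0,7] mem=[0,0,16,0]
After op 15 (swap): stack=[7,0] mem=[0,0,16,0]
After op 16 (/): stack=[0] mem=[0,0,16,0]
After op 17 (push 5): stack=[0,5] mem=[0,0,16,0]

Answer: 0 0 16 0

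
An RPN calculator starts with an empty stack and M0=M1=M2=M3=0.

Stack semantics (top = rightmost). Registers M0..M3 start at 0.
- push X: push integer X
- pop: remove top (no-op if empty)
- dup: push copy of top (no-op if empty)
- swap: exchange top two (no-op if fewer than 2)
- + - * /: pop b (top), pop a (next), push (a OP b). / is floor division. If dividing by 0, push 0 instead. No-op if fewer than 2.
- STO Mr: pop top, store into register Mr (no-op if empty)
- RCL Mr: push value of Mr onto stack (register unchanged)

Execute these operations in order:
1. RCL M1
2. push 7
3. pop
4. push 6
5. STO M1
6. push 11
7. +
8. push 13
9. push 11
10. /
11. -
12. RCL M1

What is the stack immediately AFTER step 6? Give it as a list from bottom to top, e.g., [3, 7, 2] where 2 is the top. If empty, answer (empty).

After op 1 (RCL M1): stack=[0] mem=[0,0,0,0]
After op 2 (push 7): stack=[0,7] mem=[0,0,0,0]
After op 3 (pop): stack=[0] mem=[0,0,0,0]
After op 4 (push 6): stack=[0,6] mem=[0,0,0,0]
After op 5 (STO M1): stack=[0] mem=[0,6,0,0]
After op 6 (push 11): stack=[0,11] mem=[0,6,0,0]

[0, 11]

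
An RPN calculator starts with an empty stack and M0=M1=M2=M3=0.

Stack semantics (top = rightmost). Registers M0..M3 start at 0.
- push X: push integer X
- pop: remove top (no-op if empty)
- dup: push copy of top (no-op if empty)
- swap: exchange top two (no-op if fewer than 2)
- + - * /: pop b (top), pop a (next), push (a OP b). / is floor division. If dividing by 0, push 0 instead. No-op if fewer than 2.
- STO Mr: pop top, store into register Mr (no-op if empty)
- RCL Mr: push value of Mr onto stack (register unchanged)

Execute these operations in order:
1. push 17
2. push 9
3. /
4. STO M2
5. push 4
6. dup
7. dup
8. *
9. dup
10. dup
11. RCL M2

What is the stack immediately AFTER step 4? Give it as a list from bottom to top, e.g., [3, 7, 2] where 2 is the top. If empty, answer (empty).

After op 1 (push 17): stack=[17] mem=[0,0,0,0]
After op 2 (push 9): stack=[17,9] mem=[0,0,0,0]
After op 3 (/): stack=[1] mem=[0,0,0,0]
After op 4 (STO M2): stack=[empty] mem=[0,0,1,0]

(empty)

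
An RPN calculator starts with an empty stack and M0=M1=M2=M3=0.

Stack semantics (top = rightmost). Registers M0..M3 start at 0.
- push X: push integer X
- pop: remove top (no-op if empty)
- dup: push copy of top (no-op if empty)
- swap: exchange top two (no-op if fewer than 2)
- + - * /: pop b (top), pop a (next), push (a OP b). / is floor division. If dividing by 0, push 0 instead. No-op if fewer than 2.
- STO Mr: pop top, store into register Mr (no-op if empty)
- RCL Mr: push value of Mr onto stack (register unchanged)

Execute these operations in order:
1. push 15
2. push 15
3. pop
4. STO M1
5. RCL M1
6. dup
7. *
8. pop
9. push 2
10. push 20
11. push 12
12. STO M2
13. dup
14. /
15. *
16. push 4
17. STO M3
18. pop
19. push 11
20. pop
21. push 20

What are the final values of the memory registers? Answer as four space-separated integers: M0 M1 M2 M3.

Answer: 0 15 12 4

Derivation:
After op 1 (push 15): stack=[15] mem=[0,0,0,0]
After op 2 (push 15): stack=[15,15] mem=[0,0,0,0]
After op 3 (pop): stack=[15] mem=[0,0,0,0]
After op 4 (STO M1): stack=[empty] mem=[0,15,0,0]
After op 5 (RCL M1): stack=[15] mem=[0,15,0,0]
After op 6 (dup): stack=[15,15] mem=[0,15,0,0]
After op 7 (*): stack=[225] mem=[0,15,0,0]
After op 8 (pop): stack=[empty] mem=[0,15,0,0]
After op 9 (push 2): stack=[2] mem=[0,15,0,0]
After op 10 (push 20): stack=[2,20] mem=[0,15,0,0]
After op 11 (push 12): stack=[2,20,12] mem=[0,15,0,0]
After op 12 (STO M2): stack=[2,20] mem=[0,15,12,0]
After op 13 (dup): stack=[2,20,20] mem=[0,15,12,0]
After op 14 (/): stack=[2,1] mem=[0,15,12,0]
After op 15 (*): stack=[2] mem=[0,15,12,0]
After op 16 (push 4): stack=[2,4] mem=[0,15,12,0]
After op 17 (STO M3): stack=[2] mem=[0,15,12,4]
After op 18 (pop): stack=[empty] mem=[0,15,12,4]
After op 19 (push 11): stack=[11] mem=[0,15,12,4]
After op 20 (pop): stack=[empty] mem=[0,15,12,4]
After op 21 (push 20): stack=[20] mem=[0,15,12,4]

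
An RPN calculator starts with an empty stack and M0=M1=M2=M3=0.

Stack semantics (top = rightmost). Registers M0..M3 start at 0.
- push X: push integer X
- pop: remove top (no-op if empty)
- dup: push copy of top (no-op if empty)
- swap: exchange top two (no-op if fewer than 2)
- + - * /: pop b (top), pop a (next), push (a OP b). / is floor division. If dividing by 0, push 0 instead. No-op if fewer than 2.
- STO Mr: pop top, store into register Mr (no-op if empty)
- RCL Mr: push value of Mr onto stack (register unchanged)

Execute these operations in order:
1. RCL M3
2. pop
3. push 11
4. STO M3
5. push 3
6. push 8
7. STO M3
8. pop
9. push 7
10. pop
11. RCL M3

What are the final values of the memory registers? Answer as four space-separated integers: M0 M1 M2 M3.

Answer: 0 0 0 8

Derivation:
After op 1 (RCL M3): stack=[0] mem=[0,0,0,0]
After op 2 (pop): stack=[empty] mem=[0,0,0,0]
After op 3 (push 11): stack=[11] mem=[0,0,0,0]
After op 4 (STO M3): stack=[empty] mem=[0,0,0,11]
After op 5 (push 3): stack=[3] mem=[0,0,0,11]
After op 6 (push 8): stack=[3,8] mem=[0,0,0,11]
After op 7 (STO M3): stack=[3] mem=[0,0,0,8]
After op 8 (pop): stack=[empty] mem=[0,0,0,8]
After op 9 (push 7): stack=[7] mem=[0,0,0,8]
After op 10 (pop): stack=[empty] mem=[0,0,0,8]
After op 11 (RCL M3): stack=[8] mem=[0,0,0,8]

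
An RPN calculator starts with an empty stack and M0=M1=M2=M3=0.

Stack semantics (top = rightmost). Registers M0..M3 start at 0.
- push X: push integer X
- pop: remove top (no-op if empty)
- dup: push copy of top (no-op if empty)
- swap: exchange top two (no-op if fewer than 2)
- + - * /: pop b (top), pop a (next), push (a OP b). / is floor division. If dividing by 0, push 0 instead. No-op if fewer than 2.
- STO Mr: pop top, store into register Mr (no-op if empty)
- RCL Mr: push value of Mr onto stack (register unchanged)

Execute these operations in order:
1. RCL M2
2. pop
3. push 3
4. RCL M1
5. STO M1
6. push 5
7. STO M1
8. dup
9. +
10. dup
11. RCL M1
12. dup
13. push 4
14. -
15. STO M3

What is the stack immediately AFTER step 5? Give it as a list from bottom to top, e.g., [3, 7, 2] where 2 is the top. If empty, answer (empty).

After op 1 (RCL M2): stack=[0] mem=[0,0,0,0]
After op 2 (pop): stack=[empty] mem=[0,0,0,0]
After op 3 (push 3): stack=[3] mem=[0,0,0,0]
After op 4 (RCL M1): stack=[3,0] mem=[0,0,0,0]
After op 5 (STO M1): stack=[3] mem=[0,0,0,0]

[3]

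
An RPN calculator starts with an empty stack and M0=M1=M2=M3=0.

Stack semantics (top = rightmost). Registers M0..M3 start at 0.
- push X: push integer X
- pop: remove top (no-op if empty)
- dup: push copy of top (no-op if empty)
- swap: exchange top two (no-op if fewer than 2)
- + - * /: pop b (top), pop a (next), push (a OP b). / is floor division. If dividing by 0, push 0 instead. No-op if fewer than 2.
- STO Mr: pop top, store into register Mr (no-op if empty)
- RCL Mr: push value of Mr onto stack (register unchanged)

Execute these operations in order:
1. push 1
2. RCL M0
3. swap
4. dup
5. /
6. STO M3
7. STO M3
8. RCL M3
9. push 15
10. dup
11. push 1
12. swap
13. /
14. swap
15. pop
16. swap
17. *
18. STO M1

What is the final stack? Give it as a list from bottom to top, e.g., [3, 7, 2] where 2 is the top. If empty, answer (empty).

After op 1 (push 1): stack=[1] mem=[0,0,0,0]
After op 2 (RCL M0): stack=[1,0] mem=[0,0,0,0]
After op 3 (swap): stack=[0,1] mem=[0,0,0,0]
After op 4 (dup): stack=[0,1,1] mem=[0,0,0,0]
After op 5 (/): stack=[0,1] mem=[0,0,0,0]
After op 6 (STO M3): stack=[0] mem=[0,0,0,1]
After op 7 (STO M3): stack=[empty] mem=[0,0,0,0]
After op 8 (RCL M3): stack=[0] mem=[0,0,0,0]
After op 9 (push 15): stack=[0,15] mem=[0,0,0,0]
After op 10 (dup): stack=[0,15,15] mem=[0,0,0,0]
After op 11 (push 1): stack=[0,15,15,1] mem=[0,0,0,0]
After op 12 (swap): stack=[0,15,1,15] mem=[0,0,0,0]
After op 13 (/): stack=[0,15,0] mem=[0,0,0,0]
After op 14 (swap): stack=[0,0,15] mem=[0,0,0,0]
After op 15 (pop): stack=[0,0] mem=[0,0,0,0]
After op 16 (swap): stack=[0,0] mem=[0,0,0,0]
After op 17 (*): stack=[0] mem=[0,0,0,0]
After op 18 (STO M1): stack=[empty] mem=[0,0,0,0]

Answer: (empty)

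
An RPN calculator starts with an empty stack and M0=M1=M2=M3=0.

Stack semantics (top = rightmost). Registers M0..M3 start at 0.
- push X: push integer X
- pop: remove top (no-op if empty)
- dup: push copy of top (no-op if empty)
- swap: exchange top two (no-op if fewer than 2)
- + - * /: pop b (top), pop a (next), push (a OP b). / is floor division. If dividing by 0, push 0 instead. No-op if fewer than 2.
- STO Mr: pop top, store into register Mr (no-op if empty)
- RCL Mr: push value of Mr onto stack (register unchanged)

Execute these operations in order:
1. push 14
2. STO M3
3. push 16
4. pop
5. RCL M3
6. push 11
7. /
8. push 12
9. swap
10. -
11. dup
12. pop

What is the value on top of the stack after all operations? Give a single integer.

After op 1 (push 14): stack=[14] mem=[0,0,0,0]
After op 2 (STO M3): stack=[empty] mem=[0,0,0,14]
After op 3 (push 16): stack=[16] mem=[0,0,0,14]
After op 4 (pop): stack=[empty] mem=[0,0,0,14]
After op 5 (RCL M3): stack=[14] mem=[0,0,0,14]
After op 6 (push 11): stack=[14,11] mem=[0,0,0,14]
After op 7 (/): stack=[1] mem=[0,0,0,14]
After op 8 (push 12): stack=[1,12] mem=[0,0,0,14]
After op 9 (swap): stack=[12,1] mem=[0,0,0,14]
After op 10 (-): stack=[11] mem=[0,0,0,14]
After op 11 (dup): stack=[11,11] mem=[0,0,0,14]
After op 12 (pop): stack=[11] mem=[0,0,0,14]

Answer: 11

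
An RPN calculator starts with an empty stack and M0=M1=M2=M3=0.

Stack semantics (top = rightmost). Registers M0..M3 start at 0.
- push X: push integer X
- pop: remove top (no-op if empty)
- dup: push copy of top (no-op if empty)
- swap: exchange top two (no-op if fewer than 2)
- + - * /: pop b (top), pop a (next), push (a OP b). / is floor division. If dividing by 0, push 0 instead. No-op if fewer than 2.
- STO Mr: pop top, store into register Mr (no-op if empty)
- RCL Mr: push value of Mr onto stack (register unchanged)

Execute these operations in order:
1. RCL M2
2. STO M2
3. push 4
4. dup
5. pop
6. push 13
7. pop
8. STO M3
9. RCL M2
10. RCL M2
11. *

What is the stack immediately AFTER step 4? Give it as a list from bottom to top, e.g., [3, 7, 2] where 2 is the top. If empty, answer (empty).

After op 1 (RCL M2): stack=[0] mem=[0,0,0,0]
After op 2 (STO M2): stack=[empty] mem=[0,0,0,0]
After op 3 (push 4): stack=[4] mem=[0,0,0,0]
After op 4 (dup): stack=[4,4] mem=[0,0,0,0]

[4, 4]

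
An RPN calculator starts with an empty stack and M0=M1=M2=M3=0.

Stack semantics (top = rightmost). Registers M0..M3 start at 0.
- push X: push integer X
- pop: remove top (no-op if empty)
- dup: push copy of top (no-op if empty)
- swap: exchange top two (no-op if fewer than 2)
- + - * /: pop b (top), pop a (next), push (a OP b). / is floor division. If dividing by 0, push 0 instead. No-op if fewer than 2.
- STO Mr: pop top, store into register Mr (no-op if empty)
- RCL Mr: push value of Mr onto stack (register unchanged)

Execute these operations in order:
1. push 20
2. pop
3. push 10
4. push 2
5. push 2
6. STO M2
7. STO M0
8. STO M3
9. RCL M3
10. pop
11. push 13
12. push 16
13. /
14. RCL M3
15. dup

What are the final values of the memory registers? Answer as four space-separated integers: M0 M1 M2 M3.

Answer: 2 0 2 10

Derivation:
After op 1 (push 20): stack=[20] mem=[0,0,0,0]
After op 2 (pop): stack=[empty] mem=[0,0,0,0]
After op 3 (push 10): stack=[10] mem=[0,0,0,0]
After op 4 (push 2): stack=[10,2] mem=[0,0,0,0]
After op 5 (push 2): stack=[10,2,2] mem=[0,0,0,0]
After op 6 (STO M2): stack=[10,2] mem=[0,0,2,0]
After op 7 (STO M0): stack=[10] mem=[2,0,2,0]
After op 8 (STO M3): stack=[empty] mem=[2,0,2,10]
After op 9 (RCL M3): stack=[10] mem=[2,0,2,10]
After op 10 (pop): stack=[empty] mem=[2,0,2,10]
After op 11 (push 13): stack=[13] mem=[2,0,2,10]
After op 12 (push 16): stack=[13,16] mem=[2,0,2,10]
After op 13 (/): stack=[0] mem=[2,0,2,10]
After op 14 (RCL M3): stack=[0,10] mem=[2,0,2,10]
After op 15 (dup): stack=[0,10,10] mem=[2,0,2,10]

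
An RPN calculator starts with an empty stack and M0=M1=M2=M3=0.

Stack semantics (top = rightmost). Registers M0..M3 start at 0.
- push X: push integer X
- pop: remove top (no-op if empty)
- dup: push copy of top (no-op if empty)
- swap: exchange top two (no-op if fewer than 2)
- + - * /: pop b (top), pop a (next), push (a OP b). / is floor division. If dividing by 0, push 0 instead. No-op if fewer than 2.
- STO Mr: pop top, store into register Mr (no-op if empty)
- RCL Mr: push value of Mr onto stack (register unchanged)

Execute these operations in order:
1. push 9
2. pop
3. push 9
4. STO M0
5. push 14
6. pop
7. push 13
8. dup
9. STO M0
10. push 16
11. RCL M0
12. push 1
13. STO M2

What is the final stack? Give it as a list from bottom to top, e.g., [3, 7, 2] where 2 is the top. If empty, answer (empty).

Answer: [13, 16, 13]

Derivation:
After op 1 (push 9): stack=[9] mem=[0,0,0,0]
After op 2 (pop): stack=[empty] mem=[0,0,0,0]
After op 3 (push 9): stack=[9] mem=[0,0,0,0]
After op 4 (STO M0): stack=[empty] mem=[9,0,0,0]
After op 5 (push 14): stack=[14] mem=[9,0,0,0]
After op 6 (pop): stack=[empty] mem=[9,0,0,0]
After op 7 (push 13): stack=[13] mem=[9,0,0,0]
After op 8 (dup): stack=[13,13] mem=[9,0,0,0]
After op 9 (STO M0): stack=[13] mem=[13,0,0,0]
After op 10 (push 16): stack=[13,16] mem=[13,0,0,0]
After op 11 (RCL M0): stack=[13,16,13] mem=[13,0,0,0]
After op 12 (push 1): stack=[13,16,13,1] mem=[13,0,0,0]
After op 13 (STO M2): stack=[13,16,13] mem=[13,0,1,0]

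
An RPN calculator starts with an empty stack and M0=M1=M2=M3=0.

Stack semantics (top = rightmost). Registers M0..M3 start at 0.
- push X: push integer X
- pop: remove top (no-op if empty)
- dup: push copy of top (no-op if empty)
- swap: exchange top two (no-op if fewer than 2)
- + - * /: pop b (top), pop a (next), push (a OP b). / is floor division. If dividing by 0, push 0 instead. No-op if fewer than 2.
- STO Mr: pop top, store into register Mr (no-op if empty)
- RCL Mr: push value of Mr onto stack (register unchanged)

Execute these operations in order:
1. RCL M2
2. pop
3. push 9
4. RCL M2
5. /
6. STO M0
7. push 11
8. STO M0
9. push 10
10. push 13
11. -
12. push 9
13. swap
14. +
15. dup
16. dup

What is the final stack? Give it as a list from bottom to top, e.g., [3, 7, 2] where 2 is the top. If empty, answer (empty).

Answer: [6, 6, 6]

Derivation:
After op 1 (RCL M2): stack=[0] mem=[0,0,0,0]
After op 2 (pop): stack=[empty] mem=[0,0,0,0]
After op 3 (push 9): stack=[9] mem=[0,0,0,0]
After op 4 (RCL M2): stack=[9,0] mem=[0,0,0,0]
After op 5 (/): stack=[0] mem=[0,0,0,0]
After op 6 (STO M0): stack=[empty] mem=[0,0,0,0]
After op 7 (push 11): stack=[11] mem=[0,0,0,0]
After op 8 (STO M0): stack=[empty] mem=[11,0,0,0]
After op 9 (push 10): stack=[10] mem=[11,0,0,0]
After op 10 (push 13): stack=[10,13] mem=[11,0,0,0]
After op 11 (-): stack=[-3] mem=[11,0,0,0]
After op 12 (push 9): stack=[-3,9] mem=[11,0,0,0]
After op 13 (swap): stack=[9,-3] mem=[11,0,0,0]
After op 14 (+): stack=[6] mem=[11,0,0,0]
After op 15 (dup): stack=[6,6] mem=[11,0,0,0]
After op 16 (dup): stack=[6,6,6] mem=[11,0,0,0]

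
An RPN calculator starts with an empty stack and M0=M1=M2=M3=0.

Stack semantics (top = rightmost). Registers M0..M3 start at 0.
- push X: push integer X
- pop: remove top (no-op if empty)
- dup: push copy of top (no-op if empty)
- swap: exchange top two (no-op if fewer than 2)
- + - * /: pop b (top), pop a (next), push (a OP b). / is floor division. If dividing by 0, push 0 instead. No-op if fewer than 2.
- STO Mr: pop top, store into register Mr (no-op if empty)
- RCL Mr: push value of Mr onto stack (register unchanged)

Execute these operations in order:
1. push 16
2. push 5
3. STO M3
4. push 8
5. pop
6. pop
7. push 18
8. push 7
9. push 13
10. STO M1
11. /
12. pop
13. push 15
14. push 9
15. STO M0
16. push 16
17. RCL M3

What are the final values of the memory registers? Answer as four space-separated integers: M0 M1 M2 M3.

Answer: 9 13 0 5

Derivation:
After op 1 (push 16): stack=[16] mem=[0,0,0,0]
After op 2 (push 5): stack=[16,5] mem=[0,0,0,0]
After op 3 (STO M3): stack=[16] mem=[0,0,0,5]
After op 4 (push 8): stack=[16,8] mem=[0,0,0,5]
After op 5 (pop): stack=[16] mem=[0,0,0,5]
After op 6 (pop): stack=[empty] mem=[0,0,0,5]
After op 7 (push 18): stack=[18] mem=[0,0,0,5]
After op 8 (push 7): stack=[18,7] mem=[0,0,0,5]
After op 9 (push 13): stack=[18,7,13] mem=[0,0,0,5]
After op 10 (STO M1): stack=[18,7] mem=[0,13,0,5]
After op 11 (/): stack=[2] mem=[0,13,0,5]
After op 12 (pop): stack=[empty] mem=[0,13,0,5]
After op 13 (push 15): stack=[15] mem=[0,13,0,5]
After op 14 (push 9): stack=[15,9] mem=[0,13,0,5]
After op 15 (STO M0): stack=[15] mem=[9,13,0,5]
After op 16 (push 16): stack=[15,16] mem=[9,13,0,5]
After op 17 (RCL M3): stack=[15,16,5] mem=[9,13,0,5]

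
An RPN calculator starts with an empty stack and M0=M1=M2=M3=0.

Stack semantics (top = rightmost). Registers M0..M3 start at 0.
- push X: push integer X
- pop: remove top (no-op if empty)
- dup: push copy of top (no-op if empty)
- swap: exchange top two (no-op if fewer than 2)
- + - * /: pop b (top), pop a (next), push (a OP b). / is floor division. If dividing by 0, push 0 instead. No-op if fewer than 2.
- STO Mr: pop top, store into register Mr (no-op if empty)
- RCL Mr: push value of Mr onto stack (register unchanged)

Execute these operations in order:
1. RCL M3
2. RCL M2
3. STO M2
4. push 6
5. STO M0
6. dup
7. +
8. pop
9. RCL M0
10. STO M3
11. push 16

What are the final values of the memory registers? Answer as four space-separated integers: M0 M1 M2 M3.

Answer: 6 0 0 6

Derivation:
After op 1 (RCL M3): stack=[0] mem=[0,0,0,0]
After op 2 (RCL M2): stack=[0,0] mem=[0,0,0,0]
After op 3 (STO M2): stack=[0] mem=[0,0,0,0]
After op 4 (push 6): stack=[0,6] mem=[0,0,0,0]
After op 5 (STO M0): stack=[0] mem=[6,0,0,0]
After op 6 (dup): stack=[0,0] mem=[6,0,0,0]
After op 7 (+): stack=[0] mem=[6,0,0,0]
After op 8 (pop): stack=[empty] mem=[6,0,0,0]
After op 9 (RCL M0): stack=[6] mem=[6,0,0,0]
After op 10 (STO M3): stack=[empty] mem=[6,0,0,6]
After op 11 (push 16): stack=[16] mem=[6,0,0,6]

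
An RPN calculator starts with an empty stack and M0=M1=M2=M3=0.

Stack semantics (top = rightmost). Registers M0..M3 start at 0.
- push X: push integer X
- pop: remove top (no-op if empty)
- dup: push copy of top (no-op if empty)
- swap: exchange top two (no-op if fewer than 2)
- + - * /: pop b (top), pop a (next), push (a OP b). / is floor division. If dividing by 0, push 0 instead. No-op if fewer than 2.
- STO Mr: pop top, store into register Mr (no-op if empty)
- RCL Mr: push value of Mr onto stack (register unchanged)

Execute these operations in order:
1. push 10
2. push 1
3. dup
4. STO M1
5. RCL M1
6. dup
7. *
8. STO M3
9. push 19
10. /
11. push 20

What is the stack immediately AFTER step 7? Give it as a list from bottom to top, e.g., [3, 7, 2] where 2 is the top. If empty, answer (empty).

After op 1 (push 10): stack=[10] mem=[0,0,0,0]
After op 2 (push 1): stack=[10,1] mem=[0,0,0,0]
After op 3 (dup): stack=[10,1,1] mem=[0,0,0,0]
After op 4 (STO M1): stack=[10,1] mem=[0,1,0,0]
After op 5 (RCL M1): stack=[10,1,1] mem=[0,1,0,0]
After op 6 (dup): stack=[10,1,1,1] mem=[0,1,0,0]
After op 7 (*): stack=[10,1,1] mem=[0,1,0,0]

[10, 1, 1]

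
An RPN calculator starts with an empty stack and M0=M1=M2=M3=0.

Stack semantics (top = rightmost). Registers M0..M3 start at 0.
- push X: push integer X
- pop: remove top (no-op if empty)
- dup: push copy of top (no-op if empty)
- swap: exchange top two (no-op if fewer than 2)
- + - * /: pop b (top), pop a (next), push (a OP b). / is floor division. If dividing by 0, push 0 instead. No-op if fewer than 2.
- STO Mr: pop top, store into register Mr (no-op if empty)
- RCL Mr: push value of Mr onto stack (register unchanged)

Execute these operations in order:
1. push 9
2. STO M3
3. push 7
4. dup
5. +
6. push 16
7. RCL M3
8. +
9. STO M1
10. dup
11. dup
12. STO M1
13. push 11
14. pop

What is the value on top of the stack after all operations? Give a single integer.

Answer: 14

Derivation:
After op 1 (push 9): stack=[9] mem=[0,0,0,0]
After op 2 (STO M3): stack=[empty] mem=[0,0,0,9]
After op 3 (push 7): stack=[7] mem=[0,0,0,9]
After op 4 (dup): stack=[7,7] mem=[0,0,0,9]
After op 5 (+): stack=[14] mem=[0,0,0,9]
After op 6 (push 16): stack=[14,16] mem=[0,0,0,9]
After op 7 (RCL M3): stack=[14,16,9] mem=[0,0,0,9]
After op 8 (+): stack=[14,25] mem=[0,0,0,9]
After op 9 (STO M1): stack=[14] mem=[0,25,0,9]
After op 10 (dup): stack=[14,14] mem=[0,25,0,9]
After op 11 (dup): stack=[14,14,14] mem=[0,25,0,9]
After op 12 (STO M1): stack=[14,14] mem=[0,14,0,9]
After op 13 (push 11): stack=[14,14,11] mem=[0,14,0,9]
After op 14 (pop): stack=[14,14] mem=[0,14,0,9]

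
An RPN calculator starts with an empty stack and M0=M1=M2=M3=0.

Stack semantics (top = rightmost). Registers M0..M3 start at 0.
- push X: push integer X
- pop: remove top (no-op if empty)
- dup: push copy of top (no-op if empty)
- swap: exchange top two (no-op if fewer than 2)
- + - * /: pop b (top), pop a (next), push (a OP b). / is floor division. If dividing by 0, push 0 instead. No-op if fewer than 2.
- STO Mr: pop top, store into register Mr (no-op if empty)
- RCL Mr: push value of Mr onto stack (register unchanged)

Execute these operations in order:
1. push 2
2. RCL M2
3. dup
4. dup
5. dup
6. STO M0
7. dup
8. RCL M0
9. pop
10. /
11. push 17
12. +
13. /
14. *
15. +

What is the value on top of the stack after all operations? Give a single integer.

Answer: 2

Derivation:
After op 1 (push 2): stack=[2] mem=[0,0,0,0]
After op 2 (RCL M2): stack=[2,0] mem=[0,0,0,0]
After op 3 (dup): stack=[2,0,0] mem=[0,0,0,0]
After op 4 (dup): stack=[2,0,0,0] mem=[0,0,0,0]
After op 5 (dup): stack=[2,0,0,0,0] mem=[0,0,0,0]
After op 6 (STO M0): stack=[2,0,0,0] mem=[0,0,0,0]
After op 7 (dup): stack=[2,0,0,0,0] mem=[0,0,0,0]
After op 8 (RCL M0): stack=[2,0,0,0,0,0] mem=[0,0,0,0]
After op 9 (pop): stack=[2,0,0,0,0] mem=[0,0,0,0]
After op 10 (/): stack=[2,0,0,0] mem=[0,0,0,0]
After op 11 (push 17): stack=[2,0,0,0,17] mem=[0,0,0,0]
After op 12 (+): stack=[2,0,0,17] mem=[0,0,0,0]
After op 13 (/): stack=[2,0,0] mem=[0,0,0,0]
After op 14 (*): stack=[2,0] mem=[0,0,0,0]
After op 15 (+): stack=[2] mem=[0,0,0,0]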